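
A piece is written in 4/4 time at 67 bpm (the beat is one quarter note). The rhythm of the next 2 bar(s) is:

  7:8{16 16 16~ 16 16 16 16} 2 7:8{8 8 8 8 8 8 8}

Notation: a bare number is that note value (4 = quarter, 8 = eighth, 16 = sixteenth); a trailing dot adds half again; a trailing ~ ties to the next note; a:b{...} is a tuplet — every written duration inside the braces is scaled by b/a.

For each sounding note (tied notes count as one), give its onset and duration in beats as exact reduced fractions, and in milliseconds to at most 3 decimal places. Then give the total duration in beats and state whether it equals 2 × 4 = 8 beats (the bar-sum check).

1) 0.0ms=0b +255.864ms=2/7b
2) 255.864ms=2/7b +255.864ms=2/7b
3) 511.727ms=4/7b +511.727ms=4/7b
4) 1023.454ms=8/7b +255.864ms=2/7b
5) 1279.318ms=10/7b +255.864ms=2/7b
6) 1535.181ms=12/7b +255.864ms=2/7b
7) 1791.045ms=2b +1791.045ms=2b
8) 3582.09ms=4b +511.727ms=4/7b
9) 4093.817ms=32/7b +511.727ms=4/7b
10) 4605.544ms=36/7b +511.727ms=4/7b
11) 5117.271ms=40/7b +511.727ms=4/7b
12) 5628.998ms=44/7b +511.727ms=4/7b
13) 6140.725ms=48/7b +511.727ms=4/7b
14) 6652.452ms=52/7b +511.727ms=4/7b
Σ=8b of 8 (67bpm 4/4) — PASS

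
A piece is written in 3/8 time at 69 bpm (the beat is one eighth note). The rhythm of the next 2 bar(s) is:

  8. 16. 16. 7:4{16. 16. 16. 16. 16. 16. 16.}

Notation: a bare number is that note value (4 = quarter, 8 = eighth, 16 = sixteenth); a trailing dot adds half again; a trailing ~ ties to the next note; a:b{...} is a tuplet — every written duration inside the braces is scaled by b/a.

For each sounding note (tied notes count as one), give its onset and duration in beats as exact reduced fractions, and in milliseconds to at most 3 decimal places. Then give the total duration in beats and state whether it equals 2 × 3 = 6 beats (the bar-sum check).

1) 0.0ms=0b +1304.348ms=3/2b
2) 1304.348ms=3/2b +652.174ms=3/4b
3) 1956.522ms=9/4b +652.174ms=3/4b
4) 2608.696ms=3b +372.671ms=3/7b
5) 2981.366ms=24/7b +372.671ms=3/7b
6) 3354.037ms=27/7b +372.671ms=3/7b
7) 3726.708ms=30/7b +372.671ms=3/7b
8) 4099.379ms=33/7b +372.671ms=3/7b
9) 4472.05ms=36/7b +372.671ms=3/7b
10) 4844.72ms=39/7b +372.671ms=3/7b
Σ=6b of 6 (69bpm 3/8) — PASS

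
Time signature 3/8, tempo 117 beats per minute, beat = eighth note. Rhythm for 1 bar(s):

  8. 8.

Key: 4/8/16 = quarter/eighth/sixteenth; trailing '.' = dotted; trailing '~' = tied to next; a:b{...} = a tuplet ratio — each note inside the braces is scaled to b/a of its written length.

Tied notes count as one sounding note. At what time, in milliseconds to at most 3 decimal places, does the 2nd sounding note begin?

note 2 onset = 3/2b = 769.231ms

1. 0.0ms @ 0 + 769.231ms (3/2)
2. 769.231ms @ 3/2 + 769.231ms (3/2)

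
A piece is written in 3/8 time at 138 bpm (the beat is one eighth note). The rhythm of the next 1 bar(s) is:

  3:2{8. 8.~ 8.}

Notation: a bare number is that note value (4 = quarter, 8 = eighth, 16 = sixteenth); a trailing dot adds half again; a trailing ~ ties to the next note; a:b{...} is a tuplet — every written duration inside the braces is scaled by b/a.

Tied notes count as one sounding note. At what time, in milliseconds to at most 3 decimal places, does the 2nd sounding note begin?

note 2 onset = 1b = 434.783ms

1. 0.0ms @ 0 + 434.783ms (1)
2. 434.783ms @ 1 + 869.565ms (2)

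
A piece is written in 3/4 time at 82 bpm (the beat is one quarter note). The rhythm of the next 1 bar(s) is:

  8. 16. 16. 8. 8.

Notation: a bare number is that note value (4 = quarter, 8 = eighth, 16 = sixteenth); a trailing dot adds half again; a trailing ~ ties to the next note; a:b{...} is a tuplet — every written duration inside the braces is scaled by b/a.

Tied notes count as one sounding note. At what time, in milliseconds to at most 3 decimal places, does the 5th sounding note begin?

1. 0.0ms @ 0 + 548.78ms (3/4)
2. 548.78ms @ 3/4 + 274.39ms (3/8)
3. 823.171ms @ 9/8 + 274.39ms (3/8)
4. 1097.561ms @ 3/2 + 548.78ms (3/4)
5. 1646.341ms @ 9/4 + 548.78ms (3/4)

note 5 onset = 9/4b = 1646.341ms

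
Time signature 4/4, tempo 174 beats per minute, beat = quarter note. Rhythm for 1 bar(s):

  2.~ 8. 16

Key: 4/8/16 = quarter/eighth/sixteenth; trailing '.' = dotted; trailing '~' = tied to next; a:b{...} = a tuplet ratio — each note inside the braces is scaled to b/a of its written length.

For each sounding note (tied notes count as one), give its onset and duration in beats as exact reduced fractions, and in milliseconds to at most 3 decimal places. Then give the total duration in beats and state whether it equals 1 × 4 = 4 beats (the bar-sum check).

1) 0.0ms=0b +1293.103ms=15/4b
2) 1293.103ms=15/4b +86.207ms=1/4b
Σ=4b of 4 (174bpm 4/4) — PASS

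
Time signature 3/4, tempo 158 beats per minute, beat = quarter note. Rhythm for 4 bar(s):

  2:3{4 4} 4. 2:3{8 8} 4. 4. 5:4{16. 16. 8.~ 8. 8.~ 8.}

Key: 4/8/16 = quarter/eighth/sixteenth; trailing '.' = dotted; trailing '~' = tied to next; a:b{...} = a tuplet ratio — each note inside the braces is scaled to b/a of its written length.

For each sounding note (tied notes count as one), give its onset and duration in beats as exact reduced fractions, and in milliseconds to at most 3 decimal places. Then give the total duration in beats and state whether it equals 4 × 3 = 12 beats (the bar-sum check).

1) 0.0ms=0b +569.62ms=3/2b
2) 569.62ms=3/2b +569.62ms=3/2b
3) 1139.241ms=3b +569.62ms=3/2b
4) 1708.861ms=9/2b +284.81ms=3/4b
5) 1993.671ms=21/4b +284.81ms=3/4b
6) 2278.481ms=6b +569.62ms=3/2b
7) 2848.101ms=15/2b +569.62ms=3/2b
8) 3417.722ms=9b +113.924ms=3/10b
9) 3531.646ms=93/10b +113.924ms=3/10b
10) 3645.57ms=48/5b +455.696ms=6/5b
11) 4101.266ms=54/5b +455.696ms=6/5b
Σ=12b of 12 (158bpm 3/4) — PASS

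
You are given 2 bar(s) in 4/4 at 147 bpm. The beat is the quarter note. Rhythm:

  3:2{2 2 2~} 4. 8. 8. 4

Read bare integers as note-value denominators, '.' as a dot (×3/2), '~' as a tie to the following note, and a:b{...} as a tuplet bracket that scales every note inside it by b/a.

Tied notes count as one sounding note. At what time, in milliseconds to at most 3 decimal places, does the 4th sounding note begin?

1. 0.0ms @ 0 + 544.218ms (4/3)
2. 544.218ms @ 4/3 + 544.218ms (4/3)
3. 1088.435ms @ 8/3 + 1156.463ms (17/6)
4. 2244.898ms @ 11/2 + 306.122ms (3/4)
5. 2551.02ms @ 25/4 + 306.122ms (3/4)
6. 2857.143ms @ 7 + 408.163ms (1)

note 4 onset = 11/2b = 2244.898ms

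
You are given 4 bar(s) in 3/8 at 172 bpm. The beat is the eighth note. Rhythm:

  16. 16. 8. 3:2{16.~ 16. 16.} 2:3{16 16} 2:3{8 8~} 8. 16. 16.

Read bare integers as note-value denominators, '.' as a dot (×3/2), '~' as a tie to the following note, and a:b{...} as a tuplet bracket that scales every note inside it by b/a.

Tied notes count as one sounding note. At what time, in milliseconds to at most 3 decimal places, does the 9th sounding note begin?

note 9 onset = 15/2b = 2616.279ms

1. 0.0ms @ 0 + 261.628ms (3/4)
2. 261.628ms @ 3/4 + 261.628ms (3/4)
3. 523.256ms @ 3/2 + 523.256ms (3/2)
4. 1046.512ms @ 3 + 348.837ms (1)
5. 1395.349ms @ 4 + 174.419ms (1/2)
6. 1569.767ms @ 9/2 + 261.628ms (3/4)
7. 1831.395ms @ 21/4 + 261.628ms (3/4)
8. 2093.023ms @ 6 + 523.256ms (3/2)
9. 2616.279ms @ 15/2 + 1046.512ms (3)
10. 3662.791ms @ 21/2 + 261.628ms (3/4)
11. 3924.419ms @ 45/4 + 261.628ms (3/4)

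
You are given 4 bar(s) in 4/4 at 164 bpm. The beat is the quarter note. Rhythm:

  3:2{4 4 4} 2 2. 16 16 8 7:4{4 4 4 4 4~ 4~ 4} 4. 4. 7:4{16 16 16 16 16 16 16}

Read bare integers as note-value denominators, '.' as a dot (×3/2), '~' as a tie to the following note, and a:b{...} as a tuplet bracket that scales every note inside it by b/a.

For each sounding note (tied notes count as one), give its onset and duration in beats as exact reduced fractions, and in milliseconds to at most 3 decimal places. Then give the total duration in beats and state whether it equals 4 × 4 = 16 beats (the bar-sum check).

1) 0.0ms=0b +243.902ms=2/3b
2) 243.902ms=2/3b +243.902ms=2/3b
3) 487.805ms=4/3b +243.902ms=2/3b
4) 731.707ms=2b +731.707ms=2b
5) 1463.415ms=4b +1097.561ms=3b
6) 2560.976ms=7b +91.463ms=1/4b
7) 2652.439ms=29/4b +91.463ms=1/4b
8) 2743.902ms=15/2b +182.927ms=1/2b
9) 2926.829ms=8b +209.059ms=4/7b
10) 3135.889ms=60/7b +209.059ms=4/7b
11) 3344.948ms=64/7b +209.059ms=4/7b
12) 3554.007ms=68/7b +209.059ms=4/7b
13) 3763.066ms=72/7b +627.178ms=12/7b
14) 4390.244ms=12b +548.78ms=3/2b
15) 4939.024ms=27/2b +548.78ms=3/2b
16) 5487.805ms=15b +52.265ms=1/7b
17) 5540.07ms=106/7b +52.265ms=1/7b
18) 5592.334ms=107/7b +52.265ms=1/7b
19) 5644.599ms=108/7b +52.265ms=1/7b
20) 5696.864ms=109/7b +52.265ms=1/7b
21) 5749.129ms=110/7b +52.265ms=1/7b
22) 5801.394ms=111/7b +52.265ms=1/7b
Σ=16b of 16 (164bpm 4/4) — PASS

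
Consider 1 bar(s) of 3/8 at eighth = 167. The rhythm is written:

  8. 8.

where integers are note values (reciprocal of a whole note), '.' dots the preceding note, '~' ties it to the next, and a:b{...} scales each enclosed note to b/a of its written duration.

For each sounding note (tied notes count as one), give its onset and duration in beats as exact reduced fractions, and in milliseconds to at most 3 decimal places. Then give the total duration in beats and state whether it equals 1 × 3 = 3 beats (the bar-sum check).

1) 0.0ms=0b +538.922ms=3/2b
2) 538.922ms=3/2b +538.922ms=3/2b
Σ=3b of 3 (167bpm 3/8) — PASS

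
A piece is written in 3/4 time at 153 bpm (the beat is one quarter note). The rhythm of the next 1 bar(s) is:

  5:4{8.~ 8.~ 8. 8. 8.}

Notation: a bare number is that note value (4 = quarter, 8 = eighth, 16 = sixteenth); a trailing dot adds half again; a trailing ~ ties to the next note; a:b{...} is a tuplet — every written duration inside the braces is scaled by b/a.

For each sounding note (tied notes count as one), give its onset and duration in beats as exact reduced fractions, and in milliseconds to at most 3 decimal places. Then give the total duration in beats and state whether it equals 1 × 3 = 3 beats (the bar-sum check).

1) 0.0ms=0b +705.882ms=9/5b
2) 705.882ms=9/5b +235.294ms=3/5b
3) 941.176ms=12/5b +235.294ms=3/5b
Σ=3b of 3 (153bpm 3/4) — PASS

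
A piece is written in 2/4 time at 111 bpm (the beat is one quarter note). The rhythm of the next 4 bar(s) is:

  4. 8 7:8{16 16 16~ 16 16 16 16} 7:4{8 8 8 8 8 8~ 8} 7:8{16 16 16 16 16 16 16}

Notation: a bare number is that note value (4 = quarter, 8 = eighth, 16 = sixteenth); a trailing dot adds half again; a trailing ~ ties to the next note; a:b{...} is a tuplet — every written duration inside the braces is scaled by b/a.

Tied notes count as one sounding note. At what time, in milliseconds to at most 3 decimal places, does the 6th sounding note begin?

note 6 onset = 22/7b = 1698.842ms

1. 0.0ms @ 0 + 810.811ms (3/2)
2. 810.811ms @ 3/2 + 270.27ms (1/2)
3. 1081.081ms @ 2 + 154.44ms (2/7)
4. 1235.521ms @ 16/7 + 154.44ms (2/7)
5. 1389.961ms @ 18/7 + 308.88ms (4/7)
6. 1698.842ms @ 22/7 + 154.44ms (2/7)
7. 1853.282ms @ 24/7 + 154.44ms (2/7)
8. 2007.722ms @ 26/7 + 154.44ms (2/7)
9. 2162.162ms @ 4 + 154.44ms (2/7)
10. 2316.602ms @ 30/7 + 154.44ms (2/7)
11. 2471.042ms @ 32/7 + 154.44ms (2/7)
12. 2625.483ms @ 34/7 + 154.44ms (2/7)
13. 2779.923ms @ 36/7 + 154.44ms (2/7)
14. 2934.363ms @ 38/7 + 308.88ms (4/7)
15. 3243.243ms @ 6 + 154.44ms (2/7)
16. 3397.683ms @ 44/7 + 154.44ms (2/7)
17. 3552.124ms @ 46/7 + 154.44ms (2/7)
18. 3706.564ms @ 48/7 + 154.44ms (2/7)
19. 3861.004ms @ 50/7 + 154.44ms (2/7)
20. 4015.444ms @ 52/7 + 154.44ms (2/7)
21. 4169.884ms @ 54/7 + 154.44ms (2/7)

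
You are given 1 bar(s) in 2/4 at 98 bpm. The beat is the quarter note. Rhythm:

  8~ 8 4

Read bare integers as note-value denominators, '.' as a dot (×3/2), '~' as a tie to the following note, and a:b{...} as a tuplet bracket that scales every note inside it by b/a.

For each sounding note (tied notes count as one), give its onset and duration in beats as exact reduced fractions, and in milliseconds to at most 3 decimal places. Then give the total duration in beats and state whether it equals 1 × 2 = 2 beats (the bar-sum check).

1) 0.0ms=0b +612.245ms=1b
2) 612.245ms=1b +612.245ms=1b
Σ=2b of 2 (98bpm 2/4) — PASS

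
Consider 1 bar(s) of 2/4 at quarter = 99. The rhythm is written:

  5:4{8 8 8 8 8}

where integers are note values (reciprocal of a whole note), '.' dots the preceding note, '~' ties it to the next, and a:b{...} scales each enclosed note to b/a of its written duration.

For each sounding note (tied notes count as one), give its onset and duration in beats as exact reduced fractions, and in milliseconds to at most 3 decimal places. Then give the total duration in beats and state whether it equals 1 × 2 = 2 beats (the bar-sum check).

1) 0.0ms=0b +242.424ms=2/5b
2) 242.424ms=2/5b +242.424ms=2/5b
3) 484.848ms=4/5b +242.424ms=2/5b
4) 727.273ms=6/5b +242.424ms=2/5b
5) 969.697ms=8/5b +242.424ms=2/5b
Σ=2b of 2 (99bpm 2/4) — PASS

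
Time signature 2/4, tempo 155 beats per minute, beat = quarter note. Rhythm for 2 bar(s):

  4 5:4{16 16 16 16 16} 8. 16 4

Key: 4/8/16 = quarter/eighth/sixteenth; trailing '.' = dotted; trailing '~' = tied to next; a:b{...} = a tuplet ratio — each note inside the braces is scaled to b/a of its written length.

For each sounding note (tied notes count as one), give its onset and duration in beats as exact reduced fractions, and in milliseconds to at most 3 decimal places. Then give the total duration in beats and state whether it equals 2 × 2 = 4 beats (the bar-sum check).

1) 0.0ms=0b +387.097ms=1b
2) 387.097ms=1b +77.419ms=1/5b
3) 464.516ms=6/5b +77.419ms=1/5b
4) 541.935ms=7/5b +77.419ms=1/5b
5) 619.355ms=8/5b +77.419ms=1/5b
6) 696.774ms=9/5b +77.419ms=1/5b
7) 774.194ms=2b +290.323ms=3/4b
8) 1064.516ms=11/4b +96.774ms=1/4b
9) 1161.29ms=3b +387.097ms=1b
Σ=4b of 4 (155bpm 2/4) — PASS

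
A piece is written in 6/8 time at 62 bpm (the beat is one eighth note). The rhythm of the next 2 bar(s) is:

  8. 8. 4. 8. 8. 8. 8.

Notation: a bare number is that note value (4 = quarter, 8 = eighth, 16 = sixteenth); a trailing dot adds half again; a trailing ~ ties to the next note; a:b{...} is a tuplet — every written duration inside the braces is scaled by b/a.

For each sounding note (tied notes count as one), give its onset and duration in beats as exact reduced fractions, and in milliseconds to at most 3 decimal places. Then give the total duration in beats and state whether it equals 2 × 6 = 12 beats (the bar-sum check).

1) 0.0ms=0b +1451.613ms=3/2b
2) 1451.613ms=3/2b +1451.613ms=3/2b
3) 2903.226ms=3b +2903.226ms=3b
4) 5806.452ms=6b +1451.613ms=3/2b
5) 7258.065ms=15/2b +1451.613ms=3/2b
6) 8709.677ms=9b +1451.613ms=3/2b
7) 10161.29ms=21/2b +1451.613ms=3/2b
Σ=12b of 12 (62bpm 6/8) — PASS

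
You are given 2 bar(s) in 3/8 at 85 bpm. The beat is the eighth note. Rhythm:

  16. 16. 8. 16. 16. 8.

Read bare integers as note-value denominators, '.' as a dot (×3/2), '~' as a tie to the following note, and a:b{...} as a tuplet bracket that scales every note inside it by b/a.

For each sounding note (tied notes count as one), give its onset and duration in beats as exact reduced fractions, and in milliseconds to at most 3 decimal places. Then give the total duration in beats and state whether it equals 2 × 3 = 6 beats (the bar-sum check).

1) 0.0ms=0b +529.412ms=3/4b
2) 529.412ms=3/4b +529.412ms=3/4b
3) 1058.824ms=3/2b +1058.824ms=3/2b
4) 2117.647ms=3b +529.412ms=3/4b
5) 2647.059ms=15/4b +529.412ms=3/4b
6) 3176.471ms=9/2b +1058.824ms=3/2b
Σ=6b of 6 (85bpm 3/8) — PASS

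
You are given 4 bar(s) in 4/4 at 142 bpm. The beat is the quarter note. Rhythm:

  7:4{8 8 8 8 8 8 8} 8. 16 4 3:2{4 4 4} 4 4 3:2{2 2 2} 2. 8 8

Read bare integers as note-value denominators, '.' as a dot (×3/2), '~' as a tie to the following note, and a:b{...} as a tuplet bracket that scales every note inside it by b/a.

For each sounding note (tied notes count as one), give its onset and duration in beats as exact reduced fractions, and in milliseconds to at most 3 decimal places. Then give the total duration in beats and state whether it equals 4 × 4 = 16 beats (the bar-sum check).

1) 0.0ms=0b +120.724ms=2/7b
2) 120.724ms=2/7b +120.724ms=2/7b
3) 241.449ms=4/7b +120.724ms=2/7b
4) 362.173ms=6/7b +120.724ms=2/7b
5) 482.897ms=8/7b +120.724ms=2/7b
6) 603.622ms=10/7b +120.724ms=2/7b
7) 724.346ms=12/7b +120.724ms=2/7b
8) 845.07ms=2b +316.901ms=3/4b
9) 1161.972ms=11/4b +105.634ms=1/4b
10) 1267.606ms=3b +422.535ms=1b
11) 1690.141ms=4b +281.69ms=2/3b
12) 1971.831ms=14/3b +281.69ms=2/3b
13) 2253.521ms=16/3b +281.69ms=2/3b
14) 2535.211ms=6b +422.535ms=1b
15) 2957.746ms=7b +422.535ms=1b
16) 3380.282ms=8b +563.38ms=4/3b
17) 3943.662ms=28/3b +563.38ms=4/3b
18) 4507.042ms=32/3b +563.38ms=4/3b
19) 5070.423ms=12b +1267.606ms=3b
20) 6338.028ms=15b +211.268ms=1/2b
21) 6549.296ms=31/2b +211.268ms=1/2b
Σ=16b of 16 (142bpm 4/4) — PASS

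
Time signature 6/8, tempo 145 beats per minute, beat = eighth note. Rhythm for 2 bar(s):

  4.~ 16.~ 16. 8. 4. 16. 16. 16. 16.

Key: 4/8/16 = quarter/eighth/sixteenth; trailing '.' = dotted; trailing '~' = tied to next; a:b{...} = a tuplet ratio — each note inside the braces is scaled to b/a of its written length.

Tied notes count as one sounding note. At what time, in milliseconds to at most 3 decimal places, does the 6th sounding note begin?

note 6 onset = 21/2b = 4344.828ms

1. 0.0ms @ 0 + 1862.069ms (9/2)
2. 1862.069ms @ 9/2 + 620.69ms (3/2)
3. 2482.759ms @ 6 + 1241.379ms (3)
4. 3724.138ms @ 9 + 310.345ms (3/4)
5. 4034.483ms @ 39/4 + 310.345ms (3/4)
6. 4344.828ms @ 21/2 + 310.345ms (3/4)
7. 4655.172ms @ 45/4 + 310.345ms (3/4)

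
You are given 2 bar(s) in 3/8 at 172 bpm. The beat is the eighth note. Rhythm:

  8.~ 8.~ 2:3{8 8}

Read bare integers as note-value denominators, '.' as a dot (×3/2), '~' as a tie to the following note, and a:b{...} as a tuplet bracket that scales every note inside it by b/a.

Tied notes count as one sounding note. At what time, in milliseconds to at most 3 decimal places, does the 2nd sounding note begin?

note 2 onset = 9/2b = 1569.767ms

1. 0.0ms @ 0 + 1569.767ms (9/2)
2. 1569.767ms @ 9/2 + 523.256ms (3/2)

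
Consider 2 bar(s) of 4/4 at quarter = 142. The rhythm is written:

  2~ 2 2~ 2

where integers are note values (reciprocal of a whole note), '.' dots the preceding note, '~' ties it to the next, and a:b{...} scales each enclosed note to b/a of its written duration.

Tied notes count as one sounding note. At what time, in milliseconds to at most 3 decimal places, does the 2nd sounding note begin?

note 2 onset = 4b = 1690.141ms

1. 0.0ms @ 0 + 1690.141ms (4)
2. 1690.141ms @ 4 + 1690.141ms (4)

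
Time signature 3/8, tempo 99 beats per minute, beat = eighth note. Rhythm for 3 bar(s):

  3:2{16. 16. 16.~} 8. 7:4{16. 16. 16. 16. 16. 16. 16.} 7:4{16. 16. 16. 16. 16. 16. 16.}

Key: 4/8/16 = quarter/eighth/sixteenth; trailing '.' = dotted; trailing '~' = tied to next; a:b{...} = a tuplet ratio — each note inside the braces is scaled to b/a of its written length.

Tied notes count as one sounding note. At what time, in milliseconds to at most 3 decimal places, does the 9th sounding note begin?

note 9 onset = 36/7b = 3116.883ms

1. 0.0ms @ 0 + 303.03ms (1/2)
2. 303.03ms @ 1/2 + 303.03ms (1/2)
3. 606.061ms @ 1 + 1212.121ms (2)
4. 1818.182ms @ 3 + 259.74ms (3/7)
5. 2077.922ms @ 24/7 + 259.74ms (3/7)
6. 2337.662ms @ 27/7 + 259.74ms (3/7)
7. 2597.403ms @ 30/7 + 259.74ms (3/7)
8. 2857.143ms @ 33/7 + 259.74ms (3/7)
9. 3116.883ms @ 36/7 + 259.74ms (3/7)
10. 3376.623ms @ 39/7 + 259.74ms (3/7)
11. 3636.364ms @ 6 + 259.74ms (3/7)
12. 3896.104ms @ 45/7 + 259.74ms (3/7)
13. 4155.844ms @ 48/7 + 259.74ms (3/7)
14. 4415.584ms @ 51/7 + 259.74ms (3/7)
15. 4675.325ms @ 54/7 + 259.74ms (3/7)
16. 4935.065ms @ 57/7 + 259.74ms (3/7)
17. 5194.805ms @ 60/7 + 259.74ms (3/7)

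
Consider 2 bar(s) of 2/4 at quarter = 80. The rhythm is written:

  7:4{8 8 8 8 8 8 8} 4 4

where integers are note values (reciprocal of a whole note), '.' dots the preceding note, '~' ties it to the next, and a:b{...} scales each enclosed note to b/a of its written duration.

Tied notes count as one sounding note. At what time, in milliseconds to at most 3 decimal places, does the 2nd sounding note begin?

1. 0.0ms @ 0 + 214.286ms (2/7)
2. 214.286ms @ 2/7 + 214.286ms (2/7)
3. 428.571ms @ 4/7 + 214.286ms (2/7)
4. 642.857ms @ 6/7 + 214.286ms (2/7)
5. 857.143ms @ 8/7 + 214.286ms (2/7)
6. 1071.429ms @ 10/7 + 214.286ms (2/7)
7. 1285.714ms @ 12/7 + 214.286ms (2/7)
8. 1500.0ms @ 2 + 750.0ms (1)
9. 2250.0ms @ 3 + 750.0ms (1)

note 2 onset = 2/7b = 214.286ms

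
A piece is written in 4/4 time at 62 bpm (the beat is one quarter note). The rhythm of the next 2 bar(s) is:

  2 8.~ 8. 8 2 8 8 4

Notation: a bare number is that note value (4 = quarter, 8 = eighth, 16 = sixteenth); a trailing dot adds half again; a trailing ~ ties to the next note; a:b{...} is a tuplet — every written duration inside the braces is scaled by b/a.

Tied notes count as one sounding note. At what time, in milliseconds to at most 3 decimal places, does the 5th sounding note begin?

1. 0.0ms @ 0 + 1935.484ms (2)
2. 1935.484ms @ 2 + 1451.613ms (3/2)
3. 3387.097ms @ 7/2 + 483.871ms (1/2)
4. 3870.968ms @ 4 + 1935.484ms (2)
5. 5806.452ms @ 6 + 483.871ms (1/2)
6. 6290.323ms @ 13/2 + 483.871ms (1/2)
7. 6774.194ms @ 7 + 967.742ms (1)

note 5 onset = 6b = 5806.452ms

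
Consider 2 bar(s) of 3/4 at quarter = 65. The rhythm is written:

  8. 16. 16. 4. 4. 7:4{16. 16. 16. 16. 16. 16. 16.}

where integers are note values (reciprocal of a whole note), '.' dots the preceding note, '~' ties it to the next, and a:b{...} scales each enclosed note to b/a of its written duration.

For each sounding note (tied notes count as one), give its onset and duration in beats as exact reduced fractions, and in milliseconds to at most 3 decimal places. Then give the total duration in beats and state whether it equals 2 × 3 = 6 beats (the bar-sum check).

1) 0.0ms=0b +692.308ms=3/4b
2) 692.308ms=3/4b +346.154ms=3/8b
3) 1038.462ms=9/8b +346.154ms=3/8b
4) 1384.615ms=3/2b +1384.615ms=3/2b
5) 2769.231ms=3b +1384.615ms=3/2b
6) 4153.846ms=9/2b +197.802ms=3/14b
7) 4351.648ms=33/7b +197.802ms=3/14b
8) 4549.451ms=69/14b +197.802ms=3/14b
9) 4747.253ms=36/7b +197.802ms=3/14b
10) 4945.055ms=75/14b +197.802ms=3/14b
11) 5142.857ms=39/7b +197.802ms=3/14b
12) 5340.659ms=81/14b +197.802ms=3/14b
Σ=6b of 6 (65bpm 3/4) — PASS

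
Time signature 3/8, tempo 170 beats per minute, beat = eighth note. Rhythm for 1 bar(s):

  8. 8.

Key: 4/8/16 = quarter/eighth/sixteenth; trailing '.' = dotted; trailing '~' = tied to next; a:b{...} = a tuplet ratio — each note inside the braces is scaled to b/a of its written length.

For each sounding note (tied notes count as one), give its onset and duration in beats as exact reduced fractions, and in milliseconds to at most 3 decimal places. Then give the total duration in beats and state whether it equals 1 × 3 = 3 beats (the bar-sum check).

1) 0.0ms=0b +529.412ms=3/2b
2) 529.412ms=3/2b +529.412ms=3/2b
Σ=3b of 3 (170bpm 3/8) — PASS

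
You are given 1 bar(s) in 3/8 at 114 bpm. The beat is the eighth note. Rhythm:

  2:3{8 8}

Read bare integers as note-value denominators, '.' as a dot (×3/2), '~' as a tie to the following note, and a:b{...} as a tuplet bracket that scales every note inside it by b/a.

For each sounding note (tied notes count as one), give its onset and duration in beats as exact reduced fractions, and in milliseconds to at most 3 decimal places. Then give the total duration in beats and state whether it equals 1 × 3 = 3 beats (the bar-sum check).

1) 0.0ms=0b +789.474ms=3/2b
2) 789.474ms=3/2b +789.474ms=3/2b
Σ=3b of 3 (114bpm 3/8) — PASS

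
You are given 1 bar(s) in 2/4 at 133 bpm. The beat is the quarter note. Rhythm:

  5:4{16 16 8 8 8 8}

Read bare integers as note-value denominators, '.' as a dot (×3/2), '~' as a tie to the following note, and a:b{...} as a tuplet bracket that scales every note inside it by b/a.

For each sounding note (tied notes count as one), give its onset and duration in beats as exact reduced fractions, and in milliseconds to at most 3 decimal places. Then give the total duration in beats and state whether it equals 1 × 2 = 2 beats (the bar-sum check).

1) 0.0ms=0b +90.226ms=1/5b
2) 90.226ms=1/5b +90.226ms=1/5b
3) 180.451ms=2/5b +180.451ms=2/5b
4) 360.902ms=4/5b +180.451ms=2/5b
5) 541.353ms=6/5b +180.451ms=2/5b
6) 721.805ms=8/5b +180.451ms=2/5b
Σ=2b of 2 (133bpm 2/4) — PASS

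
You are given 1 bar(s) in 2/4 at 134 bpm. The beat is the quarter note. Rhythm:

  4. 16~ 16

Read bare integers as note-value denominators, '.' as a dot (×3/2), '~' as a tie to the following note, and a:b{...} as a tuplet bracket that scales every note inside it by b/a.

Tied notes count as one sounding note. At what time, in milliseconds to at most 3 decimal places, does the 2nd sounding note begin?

note 2 onset = 3/2b = 671.642ms

1. 0.0ms @ 0 + 671.642ms (3/2)
2. 671.642ms @ 3/2 + 223.881ms (1/2)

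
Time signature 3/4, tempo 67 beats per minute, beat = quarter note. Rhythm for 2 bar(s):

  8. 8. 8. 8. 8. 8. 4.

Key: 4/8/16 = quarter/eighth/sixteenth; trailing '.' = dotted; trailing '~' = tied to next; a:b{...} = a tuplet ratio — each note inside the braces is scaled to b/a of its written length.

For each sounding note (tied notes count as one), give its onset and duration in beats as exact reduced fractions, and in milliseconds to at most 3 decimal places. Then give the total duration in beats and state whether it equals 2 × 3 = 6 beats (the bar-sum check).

1) 0.0ms=0b +671.642ms=3/4b
2) 671.642ms=3/4b +671.642ms=3/4b
3) 1343.284ms=3/2b +671.642ms=3/4b
4) 2014.925ms=9/4b +671.642ms=3/4b
5) 2686.567ms=3b +671.642ms=3/4b
6) 3358.209ms=15/4b +671.642ms=3/4b
7) 4029.851ms=9/2b +1343.284ms=3/2b
Σ=6b of 6 (67bpm 3/4) — PASS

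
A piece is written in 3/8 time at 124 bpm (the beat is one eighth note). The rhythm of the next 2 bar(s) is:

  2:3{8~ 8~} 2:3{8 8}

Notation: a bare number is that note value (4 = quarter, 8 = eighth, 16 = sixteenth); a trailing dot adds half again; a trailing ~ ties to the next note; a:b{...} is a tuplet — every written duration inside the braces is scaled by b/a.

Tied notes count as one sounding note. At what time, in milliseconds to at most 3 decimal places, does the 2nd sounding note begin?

note 2 onset = 9/2b = 2177.419ms

1. 0.0ms @ 0 + 2177.419ms (9/2)
2. 2177.419ms @ 9/2 + 725.806ms (3/2)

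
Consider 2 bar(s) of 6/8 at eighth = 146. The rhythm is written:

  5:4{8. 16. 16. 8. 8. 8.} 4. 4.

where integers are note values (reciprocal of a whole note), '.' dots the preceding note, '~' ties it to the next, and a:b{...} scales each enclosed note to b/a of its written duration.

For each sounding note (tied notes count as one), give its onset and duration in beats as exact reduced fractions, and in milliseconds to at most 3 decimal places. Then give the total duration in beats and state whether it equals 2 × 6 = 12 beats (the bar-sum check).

1) 0.0ms=0b +493.151ms=6/5b
2) 493.151ms=6/5b +246.575ms=3/5b
3) 739.726ms=9/5b +246.575ms=3/5b
4) 986.301ms=12/5b +493.151ms=6/5b
5) 1479.452ms=18/5b +493.151ms=6/5b
6) 1972.603ms=24/5b +493.151ms=6/5b
7) 2465.753ms=6b +1232.877ms=3b
8) 3698.63ms=9b +1232.877ms=3b
Σ=12b of 12 (146bpm 6/8) — PASS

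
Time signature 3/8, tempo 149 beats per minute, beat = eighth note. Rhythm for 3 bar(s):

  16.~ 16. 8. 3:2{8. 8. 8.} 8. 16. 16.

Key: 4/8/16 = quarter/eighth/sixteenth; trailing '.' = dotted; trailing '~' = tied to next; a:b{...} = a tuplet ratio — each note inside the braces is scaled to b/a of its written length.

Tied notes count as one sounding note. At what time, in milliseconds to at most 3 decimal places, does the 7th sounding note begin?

1. 0.0ms @ 0 + 604.027ms (3/2)
2. 604.027ms @ 3/2 + 604.027ms (3/2)
3. 1208.054ms @ 3 + 402.685ms (1)
4. 1610.738ms @ 4 + 402.685ms (1)
5. 2013.423ms @ 5 + 402.685ms (1)
6. 2416.107ms @ 6 + 604.027ms (3/2)
7. 3020.134ms @ 15/2 + 302.013ms (3/4)
8. 3322.148ms @ 33/4 + 302.013ms (3/4)

note 7 onset = 15/2b = 3020.134ms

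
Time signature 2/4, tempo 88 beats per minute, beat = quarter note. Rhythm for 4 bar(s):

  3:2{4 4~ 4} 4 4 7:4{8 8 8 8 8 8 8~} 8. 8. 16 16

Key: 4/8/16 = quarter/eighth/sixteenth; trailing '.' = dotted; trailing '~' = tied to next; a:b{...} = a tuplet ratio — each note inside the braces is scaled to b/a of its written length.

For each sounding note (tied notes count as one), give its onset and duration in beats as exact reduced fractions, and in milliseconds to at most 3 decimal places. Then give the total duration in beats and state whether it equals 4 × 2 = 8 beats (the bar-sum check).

1) 0.0ms=0b +454.545ms=2/3b
2) 454.545ms=2/3b +909.091ms=4/3b
3) 1363.636ms=2b +681.818ms=1b
4) 2045.455ms=3b +681.818ms=1b
5) 2727.273ms=4b +194.805ms=2/7b
6) 2922.078ms=30/7b +194.805ms=2/7b
7) 3116.883ms=32/7b +194.805ms=2/7b
8) 3311.688ms=34/7b +194.805ms=2/7b
9) 3506.494ms=36/7b +194.805ms=2/7b
10) 3701.299ms=38/7b +194.805ms=2/7b
11) 3896.104ms=40/7b +706.169ms=29/28b
12) 4602.273ms=27/4b +511.364ms=3/4b
13) 5113.636ms=15/2b +170.455ms=1/4b
14) 5284.091ms=31/4b +170.455ms=1/4b
Σ=8b of 8 (88bpm 2/4) — PASS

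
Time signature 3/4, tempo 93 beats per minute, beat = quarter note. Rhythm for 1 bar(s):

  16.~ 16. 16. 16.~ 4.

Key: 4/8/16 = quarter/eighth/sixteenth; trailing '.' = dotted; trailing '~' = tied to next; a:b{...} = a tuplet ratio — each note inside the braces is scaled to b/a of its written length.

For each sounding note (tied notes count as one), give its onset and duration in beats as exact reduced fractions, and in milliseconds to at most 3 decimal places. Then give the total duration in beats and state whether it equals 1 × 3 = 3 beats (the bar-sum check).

1) 0.0ms=0b +483.871ms=3/4b
2) 483.871ms=3/4b +241.935ms=3/8b
3) 725.806ms=9/8b +1209.677ms=15/8b
Σ=3b of 3 (93bpm 3/4) — PASS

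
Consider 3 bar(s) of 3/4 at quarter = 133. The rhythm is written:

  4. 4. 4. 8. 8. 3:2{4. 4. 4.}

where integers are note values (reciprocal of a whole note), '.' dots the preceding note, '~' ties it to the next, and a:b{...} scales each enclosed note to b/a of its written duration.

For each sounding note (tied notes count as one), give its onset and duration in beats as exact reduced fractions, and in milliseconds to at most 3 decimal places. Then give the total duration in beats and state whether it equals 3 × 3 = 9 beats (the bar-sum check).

1) 0.0ms=0b +676.692ms=3/2b
2) 676.692ms=3/2b +676.692ms=3/2b
3) 1353.383ms=3b +676.692ms=3/2b
4) 2030.075ms=9/2b +338.346ms=3/4b
5) 2368.421ms=21/4b +338.346ms=3/4b
6) 2706.767ms=6b +451.128ms=1b
7) 3157.895ms=7b +451.128ms=1b
8) 3609.023ms=8b +451.128ms=1b
Σ=9b of 9 (133bpm 3/4) — PASS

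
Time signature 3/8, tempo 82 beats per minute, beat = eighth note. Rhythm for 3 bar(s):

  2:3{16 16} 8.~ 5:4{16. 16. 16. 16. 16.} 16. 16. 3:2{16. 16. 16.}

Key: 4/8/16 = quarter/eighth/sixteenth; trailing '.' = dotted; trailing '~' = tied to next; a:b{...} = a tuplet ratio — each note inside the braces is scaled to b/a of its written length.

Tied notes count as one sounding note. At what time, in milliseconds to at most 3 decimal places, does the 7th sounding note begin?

note 7 onset = 27/5b = 3951.22ms

1. 0.0ms @ 0 + 548.78ms (3/4)
2. 548.78ms @ 3/4 + 548.78ms (3/4)
3. 1097.561ms @ 3/2 + 1536.585ms (21/10)
4. 2634.146ms @ 18/5 + 439.024ms (3/5)
5. 3073.171ms @ 21/5 + 439.024ms (3/5)
6. 3512.195ms @ 24/5 + 439.024ms (3/5)
7. 3951.22ms @ 27/5 + 439.024ms (3/5)
8. 4390.244ms @ 6 + 548.78ms (3/4)
9. 4939.024ms @ 27/4 + 548.78ms (3/4)
10. 5487.805ms @ 15/2 + 365.854ms (1/2)
11. 5853.659ms @ 8 + 365.854ms (1/2)
12. 6219.512ms @ 17/2 + 365.854ms (1/2)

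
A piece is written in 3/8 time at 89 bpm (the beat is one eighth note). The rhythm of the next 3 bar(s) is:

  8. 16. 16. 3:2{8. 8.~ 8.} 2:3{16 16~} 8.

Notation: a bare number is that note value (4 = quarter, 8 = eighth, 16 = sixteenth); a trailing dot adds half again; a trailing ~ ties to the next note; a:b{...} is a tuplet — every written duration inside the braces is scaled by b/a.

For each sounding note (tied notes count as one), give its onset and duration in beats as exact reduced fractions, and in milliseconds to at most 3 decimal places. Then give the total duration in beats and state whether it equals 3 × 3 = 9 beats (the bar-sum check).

1) 0.0ms=0b +1011.236ms=3/2b
2) 1011.236ms=3/2b +505.618ms=3/4b
3) 1516.854ms=9/4b +505.618ms=3/4b
4) 2022.472ms=3b +674.157ms=1b
5) 2696.629ms=4b +1348.315ms=2b
6) 4044.944ms=6b +505.618ms=3/4b
7) 4550.562ms=27/4b +1516.854ms=9/4b
Σ=9b of 9 (89bpm 3/8) — PASS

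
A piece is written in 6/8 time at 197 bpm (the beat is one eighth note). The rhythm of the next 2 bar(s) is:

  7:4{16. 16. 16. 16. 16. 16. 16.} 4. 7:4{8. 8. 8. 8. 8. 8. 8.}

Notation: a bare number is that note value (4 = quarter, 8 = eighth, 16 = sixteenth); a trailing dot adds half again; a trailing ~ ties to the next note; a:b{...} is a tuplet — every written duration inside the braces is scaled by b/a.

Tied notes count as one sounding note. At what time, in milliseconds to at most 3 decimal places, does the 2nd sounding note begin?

note 2 onset = 3/7b = 130.529ms

1. 0.0ms @ 0 + 130.529ms (3/7)
2. 130.529ms @ 3/7 + 130.529ms (3/7)
3. 261.059ms @ 6/7 + 130.529ms (3/7)
4. 391.588ms @ 9/7 + 130.529ms (3/7)
5. 522.117ms @ 12/7 + 130.529ms (3/7)
6. 652.647ms @ 15/7 + 130.529ms (3/7)
7. 783.176ms @ 18/7 + 130.529ms (3/7)
8. 913.706ms @ 3 + 913.706ms (3)
9. 1827.411ms @ 6 + 261.059ms (6/7)
10. 2088.47ms @ 48/7 + 261.059ms (6/7)
11. 2349.529ms @ 54/7 + 261.059ms (6/7)
12. 2610.587ms @ 60/7 + 261.059ms (6/7)
13. 2871.646ms @ 66/7 + 261.059ms (6/7)
14. 3132.705ms @ 72/7 + 261.059ms (6/7)
15. 3393.764ms @ 78/7 + 261.059ms (6/7)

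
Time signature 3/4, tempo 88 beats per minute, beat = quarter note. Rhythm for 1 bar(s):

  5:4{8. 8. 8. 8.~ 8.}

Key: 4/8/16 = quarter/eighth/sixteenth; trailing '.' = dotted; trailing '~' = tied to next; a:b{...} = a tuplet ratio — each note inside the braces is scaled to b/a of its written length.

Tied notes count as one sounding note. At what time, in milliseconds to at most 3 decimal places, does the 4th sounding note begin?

1. 0.0ms @ 0 + 409.091ms (3/5)
2. 409.091ms @ 3/5 + 409.091ms (3/5)
3. 818.182ms @ 6/5 + 409.091ms (3/5)
4. 1227.273ms @ 9/5 + 818.182ms (6/5)

note 4 onset = 9/5b = 1227.273ms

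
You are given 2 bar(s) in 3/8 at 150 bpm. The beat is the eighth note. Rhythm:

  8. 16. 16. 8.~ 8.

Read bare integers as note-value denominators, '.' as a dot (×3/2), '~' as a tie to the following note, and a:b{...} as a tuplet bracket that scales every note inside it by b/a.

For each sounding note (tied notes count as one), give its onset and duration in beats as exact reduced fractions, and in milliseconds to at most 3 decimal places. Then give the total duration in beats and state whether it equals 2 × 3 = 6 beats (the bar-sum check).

1) 0.0ms=0b +600.0ms=3/2b
2) 600.0ms=3/2b +300.0ms=3/4b
3) 900.0ms=9/4b +300.0ms=3/4b
4) 1200.0ms=3b +1200.0ms=3b
Σ=6b of 6 (150bpm 3/8) — PASS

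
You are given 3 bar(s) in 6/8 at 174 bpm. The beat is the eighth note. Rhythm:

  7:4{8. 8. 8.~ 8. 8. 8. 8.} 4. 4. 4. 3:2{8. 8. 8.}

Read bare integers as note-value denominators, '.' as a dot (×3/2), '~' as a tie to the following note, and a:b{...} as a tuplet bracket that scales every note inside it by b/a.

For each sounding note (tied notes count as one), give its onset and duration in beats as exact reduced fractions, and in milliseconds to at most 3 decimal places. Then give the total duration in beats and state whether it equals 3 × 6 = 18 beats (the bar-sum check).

1) 0.0ms=0b +295.567ms=6/7b
2) 295.567ms=6/7b +295.567ms=6/7b
3) 591.133ms=12/7b +591.133ms=12/7b
4) 1182.266ms=24/7b +295.567ms=6/7b
5) 1477.833ms=30/7b +295.567ms=6/7b
6) 1773.399ms=36/7b +295.567ms=6/7b
7) 2068.966ms=6b +1034.483ms=3b
8) 3103.448ms=9b +1034.483ms=3b
9) 4137.931ms=12b +1034.483ms=3b
10) 5172.414ms=15b +344.828ms=1b
11) 5517.241ms=16b +344.828ms=1b
12) 5862.069ms=17b +344.828ms=1b
Σ=18b of 18 (174bpm 6/8) — PASS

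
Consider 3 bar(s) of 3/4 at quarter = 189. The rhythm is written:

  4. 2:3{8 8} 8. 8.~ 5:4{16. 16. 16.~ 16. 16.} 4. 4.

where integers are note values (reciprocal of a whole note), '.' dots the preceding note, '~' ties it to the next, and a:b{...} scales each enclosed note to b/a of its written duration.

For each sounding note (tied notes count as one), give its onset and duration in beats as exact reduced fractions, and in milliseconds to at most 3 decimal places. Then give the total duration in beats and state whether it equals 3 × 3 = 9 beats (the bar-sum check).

1) 0.0ms=0b +476.19ms=3/2b
2) 476.19ms=3/2b +238.095ms=3/4b
3) 714.286ms=9/4b +238.095ms=3/4b
4) 952.381ms=3b +238.095ms=3/4b
5) 1190.476ms=15/4b +333.333ms=21/20b
6) 1523.81ms=24/5b +95.238ms=3/10b
7) 1619.048ms=51/10b +190.476ms=3/5b
8) 1809.524ms=57/10b +95.238ms=3/10b
9) 1904.762ms=6b +476.19ms=3/2b
10) 2380.952ms=15/2b +476.19ms=3/2b
Σ=9b of 9 (189bpm 3/4) — PASS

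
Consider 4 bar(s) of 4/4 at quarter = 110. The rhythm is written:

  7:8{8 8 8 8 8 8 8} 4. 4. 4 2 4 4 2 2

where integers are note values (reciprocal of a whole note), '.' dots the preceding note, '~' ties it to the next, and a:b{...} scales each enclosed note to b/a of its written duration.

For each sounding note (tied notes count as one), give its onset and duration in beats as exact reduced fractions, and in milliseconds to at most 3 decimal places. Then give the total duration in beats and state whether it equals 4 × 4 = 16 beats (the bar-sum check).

1) 0.0ms=0b +311.688ms=4/7b
2) 311.688ms=4/7b +311.688ms=4/7b
3) 623.377ms=8/7b +311.688ms=4/7b
4) 935.065ms=12/7b +311.688ms=4/7b
5) 1246.753ms=16/7b +311.688ms=4/7b
6) 1558.442ms=20/7b +311.688ms=4/7b
7) 1870.13ms=24/7b +311.688ms=4/7b
8) 2181.818ms=4b +818.182ms=3/2b
9) 3000.0ms=11/2b +818.182ms=3/2b
10) 3818.182ms=7b +545.455ms=1b
11) 4363.636ms=8b +1090.909ms=2b
12) 5454.545ms=10b +545.455ms=1b
13) 6000.0ms=11b +545.455ms=1b
14) 6545.455ms=12b +1090.909ms=2b
15) 7636.364ms=14b +1090.909ms=2b
Σ=16b of 16 (110bpm 4/4) — PASS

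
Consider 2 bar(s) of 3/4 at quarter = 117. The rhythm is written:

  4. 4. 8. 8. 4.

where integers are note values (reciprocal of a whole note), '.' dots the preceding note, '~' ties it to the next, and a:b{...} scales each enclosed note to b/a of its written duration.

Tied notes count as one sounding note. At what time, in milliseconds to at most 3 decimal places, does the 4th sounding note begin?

1. 0.0ms @ 0 + 769.231ms (3/2)
2. 769.231ms @ 3/2 + 769.231ms (3/2)
3. 1538.462ms @ 3 + 384.615ms (3/4)
4. 1923.077ms @ 15/4 + 384.615ms (3/4)
5. 2307.692ms @ 9/2 + 769.231ms (3/2)

note 4 onset = 15/4b = 1923.077ms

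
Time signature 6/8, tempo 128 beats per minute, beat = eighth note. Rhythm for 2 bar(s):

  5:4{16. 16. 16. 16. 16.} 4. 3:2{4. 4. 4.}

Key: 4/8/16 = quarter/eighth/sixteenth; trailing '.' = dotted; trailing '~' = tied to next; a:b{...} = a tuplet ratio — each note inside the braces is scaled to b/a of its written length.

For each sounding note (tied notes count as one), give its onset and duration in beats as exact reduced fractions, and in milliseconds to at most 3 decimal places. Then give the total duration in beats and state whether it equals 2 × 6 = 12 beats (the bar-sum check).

1) 0.0ms=0b +281.25ms=3/5b
2) 281.25ms=3/5b +281.25ms=3/5b
3) 562.5ms=6/5b +281.25ms=3/5b
4) 843.75ms=9/5b +281.25ms=3/5b
5) 1125.0ms=12/5b +281.25ms=3/5b
6) 1406.25ms=3b +1406.25ms=3b
7) 2812.5ms=6b +937.5ms=2b
8) 3750.0ms=8b +937.5ms=2b
9) 4687.5ms=10b +937.5ms=2b
Σ=12b of 12 (128bpm 6/8) — PASS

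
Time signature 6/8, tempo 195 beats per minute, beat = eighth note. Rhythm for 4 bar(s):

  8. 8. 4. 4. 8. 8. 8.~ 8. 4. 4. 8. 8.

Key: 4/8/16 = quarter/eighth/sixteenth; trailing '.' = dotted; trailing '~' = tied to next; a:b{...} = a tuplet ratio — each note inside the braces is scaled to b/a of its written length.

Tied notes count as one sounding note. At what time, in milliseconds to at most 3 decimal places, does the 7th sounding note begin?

1. 0.0ms @ 0 + 461.538ms (3/2)
2. 461.538ms @ 3/2 + 461.538ms (3/2)
3. 923.077ms @ 3 + 923.077ms (3)
4. 1846.154ms @ 6 + 923.077ms (3)
5. 2769.231ms @ 9 + 461.538ms (3/2)
6. 3230.769ms @ 21/2 + 461.538ms (3/2)
7. 3692.308ms @ 12 + 923.077ms (3)
8. 4615.385ms @ 15 + 923.077ms (3)
9. 5538.462ms @ 18 + 923.077ms (3)
10. 6461.538ms @ 21 + 461.538ms (3/2)
11. 6923.077ms @ 45/2 + 461.538ms (3/2)

note 7 onset = 12b = 3692.308ms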